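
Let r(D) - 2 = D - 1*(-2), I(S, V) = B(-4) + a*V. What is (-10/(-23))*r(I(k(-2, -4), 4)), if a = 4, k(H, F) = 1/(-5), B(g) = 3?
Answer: 10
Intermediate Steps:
k(H, F) = -⅕
I(S, V) = 3 + 4*V
r(D) = 4 + D (r(D) = 2 + (D - 1*(-2)) = 2 + (D + 2) = 2 + (2 + D) = 4 + D)
(-10/(-23))*r(I(k(-2, -4), 4)) = (-10/(-23))*(4 + (3 + 4*4)) = (-1/23*(-10))*(4 + (3 + 16)) = 10*(4 + 19)/23 = (10/23)*23 = 10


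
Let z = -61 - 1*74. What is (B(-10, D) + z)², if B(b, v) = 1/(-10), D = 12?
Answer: 1825201/100 ≈ 18252.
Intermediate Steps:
B(b, v) = -⅒
z = -135 (z = -61 - 74 = -135)
(B(-10, D) + z)² = (-⅒ - 135)² = (-1351/10)² = 1825201/100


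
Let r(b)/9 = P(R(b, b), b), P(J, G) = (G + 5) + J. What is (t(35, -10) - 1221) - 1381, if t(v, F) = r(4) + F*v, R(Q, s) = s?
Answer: -2835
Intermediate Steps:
P(J, G) = 5 + G + J (P(J, G) = (5 + G) + J = 5 + G + J)
r(b) = 45 + 18*b (r(b) = 9*(5 + b + b) = 9*(5 + 2*b) = 45 + 18*b)
t(v, F) = 117 + F*v (t(v, F) = (45 + 18*4) + F*v = (45 + 72) + F*v = 117 + F*v)
(t(35, -10) - 1221) - 1381 = ((117 - 10*35) - 1221) - 1381 = ((117 - 350) - 1221) - 1381 = (-233 - 1221) - 1381 = -1454 - 1381 = -2835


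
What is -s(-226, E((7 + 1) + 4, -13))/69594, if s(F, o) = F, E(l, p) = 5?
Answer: 113/34797 ≈ 0.0032474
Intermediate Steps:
-s(-226, E((7 + 1) + 4, -13))/69594 = -(-226)/69594 = -1*(-113/34797) = 113/34797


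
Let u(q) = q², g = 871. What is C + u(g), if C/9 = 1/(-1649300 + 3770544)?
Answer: 1609262669413/2121244 ≈ 7.5864e+5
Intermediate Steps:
C = 9/2121244 (C = 9/(-1649300 + 3770544) = 9/2121244 ≈ 4.2428e-6)
C + u(g) = 9/2121244 + 871² = 9/2121244 + 758641 = 1609262669413/2121244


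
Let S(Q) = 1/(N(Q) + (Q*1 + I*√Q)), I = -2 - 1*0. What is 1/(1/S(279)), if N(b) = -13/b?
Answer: 5428503/1492581757 + 233523*√31/2985163514 ≈ 0.0040725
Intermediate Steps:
I = -2 (I = -2 + 0 = -2)
S(Q) = 1/(Q - 13/Q - 2*√Q) (S(Q) = 1/(-13/Q + (Q*1 - 2*√Q)) = 1/(-13/Q + (Q - 2*√Q)) = 1/(Q - 13/Q - 2*√Q))
1/(1/S(279)) = 1/(1/(279/(-13 + 279² - 1674*√31))) = 1/(1/(279/(-13 + 77841 - 1674*√31))) = 1/(1/(279/(77828 - 1674*√31))) = 1/(77828/279 - 6*√31)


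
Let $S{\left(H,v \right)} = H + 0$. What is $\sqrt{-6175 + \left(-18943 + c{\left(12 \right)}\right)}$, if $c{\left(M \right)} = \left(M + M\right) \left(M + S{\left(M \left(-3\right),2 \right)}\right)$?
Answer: $i \sqrt{25694} \approx 160.29 i$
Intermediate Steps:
$S{\left(H,v \right)} = H$
$c{\left(M \right)} = - 4 M^{2}$ ($c{\left(M \right)} = \left(M + M\right) \left(M + M \left(-3\right)\right) = 2 M \left(M - 3 M\right) = 2 M \left(- 2 M\right) = - 4 M^{2}$)
$\sqrt{-6175 + \left(-18943 + c{\left(12 \right)}\right)} = \sqrt{-6175 - \left(18943 + 4 \cdot 12^{2}\right)} = \sqrt{-6175 - 19519} = \sqrt{-25694} = i \sqrt{25694}$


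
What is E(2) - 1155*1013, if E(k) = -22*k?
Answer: -1170059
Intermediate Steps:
E(2) - 1155*1013 = -22*2 - 1155*1013 = -44 - 1170015 = -1170059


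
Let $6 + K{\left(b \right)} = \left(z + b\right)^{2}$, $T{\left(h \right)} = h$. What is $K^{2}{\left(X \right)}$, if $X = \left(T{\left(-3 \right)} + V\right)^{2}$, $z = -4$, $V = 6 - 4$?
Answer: $9$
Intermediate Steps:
$V = 2$
$X = 1$ ($X = \left(-3 + 2\right)^{2} = \left(-1\right)^{2} = 1$)
$K{\left(b \right)} = -6 + \left(-4 + b\right)^{2}$
$K^{2}{\left(X \right)} = \left(-6 + \left(-4 + 1\right)^{2}\right)^{2} = \left(-6 + \left(-3\right)^{2}\right)^{2} = \left(-6 + 9\right)^{2} = 3^{2} = 9$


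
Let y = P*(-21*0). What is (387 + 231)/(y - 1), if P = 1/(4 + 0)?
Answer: -618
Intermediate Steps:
P = ¼ (P = 1/4 = ¼ ≈ 0.25000)
y = 0 (y = (-21*0)/4 = (¼)*0 = 0)
(387 + 231)/(y - 1) = (387 + 231)/(0 - 1) = 618/(-1) = 618*(-1) = -618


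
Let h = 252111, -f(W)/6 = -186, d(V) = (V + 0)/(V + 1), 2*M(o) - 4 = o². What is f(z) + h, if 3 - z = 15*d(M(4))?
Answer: 253227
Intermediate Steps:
M(o) = 2 + o²/2
d(V) = V/(1 + V)
z = -117/11 (z = 3 - 15*(2 + (½)*4²)/(1 + (2 + (½)*4²)) = 3 - 15*(2 + (½)*16)/(1 + (2 + (½)*16)) = 3 - 15*(2 + 8)/(1 + (2 + 8)) = 3 - 15*10/(1 + 10) = 3 - 15*10/11 = 3 - 1*150/11 = 3 - 150/11 = -117/11 ≈ -10.636)
f(W) = 1116 (f(W) = -6*(-186) = 1116)
f(z) + h = 1116 + 252111 = 253227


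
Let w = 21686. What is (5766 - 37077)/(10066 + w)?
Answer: -71/72 ≈ -0.98611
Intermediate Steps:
(5766 - 37077)/(10066 + w) = (5766 - 37077)/(10066 + 21686) = -31311/31752 = -31311*1/31752 = -71/72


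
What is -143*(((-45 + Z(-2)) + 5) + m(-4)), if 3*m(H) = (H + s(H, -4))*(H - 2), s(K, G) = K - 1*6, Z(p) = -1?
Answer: 1859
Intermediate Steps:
s(K, G) = -6 + K (s(K, G) = K - 6 = -6 + K)
m(H) = (-6 + 2*H)*(-2 + H)/3 (m(H) = ((H + (-6 + H))*(H - 2))/3 = ((-6 + 2*H)*(-2 + H))/3 = (-6 + 2*H)*(-2 + H)/3)
-143*(((-45 + Z(-2)) + 5) + m(-4)) = -143*(((-45 - 1) + 5) + (4 - 10/3*(-4) + (2/3)*(-4)**2)) = -143*((-46 + 5) + (4 + 40/3 + (2/3)*16)) = -143*(-41 + (4 + 40/3 + 32/3)) = -143*(-41 + 28) = -143*(-13) = 1859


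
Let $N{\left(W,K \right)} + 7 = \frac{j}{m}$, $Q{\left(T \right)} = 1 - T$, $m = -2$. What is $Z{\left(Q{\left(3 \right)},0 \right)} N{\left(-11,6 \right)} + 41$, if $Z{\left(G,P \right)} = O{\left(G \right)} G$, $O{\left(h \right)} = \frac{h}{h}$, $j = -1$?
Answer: $54$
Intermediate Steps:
$O{\left(h \right)} = 1$
$N{\left(W,K \right)} = - \frac{13}{2}$ ($N{\left(W,K \right)} = -7 - \frac{1}{-2} = -7 - - \frac{1}{2} = -7 + \frac{1}{2} = - \frac{13}{2}$)
$Z{\left(G,P \right)} = G$ ($Z{\left(G,P \right)} = 1 G = G$)
$Z{\left(Q{\left(3 \right)},0 \right)} N{\left(-11,6 \right)} + 41 = \left(1 - 3\right) \left(- \frac{13}{2}\right) + 41 = \left(-2\right) \left(- \frac{13}{2}\right) + 41 = 13 + 41 = 54$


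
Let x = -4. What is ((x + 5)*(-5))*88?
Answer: -440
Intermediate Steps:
((x + 5)*(-5))*88 = ((-4 + 5)*(-5))*88 = (1*(-5))*88 = -5*88 = -440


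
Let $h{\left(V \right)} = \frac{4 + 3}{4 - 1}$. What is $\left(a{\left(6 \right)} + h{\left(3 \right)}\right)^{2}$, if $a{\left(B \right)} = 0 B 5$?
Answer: $\frac{49}{9} \approx 5.4444$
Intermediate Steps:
$h{\left(V \right)} = \frac{7}{3}$
$a{\left(B \right)} = 0$ ($a{\left(B \right)} = 0 \cdot 5 = 0$)
$\left(a{\left(6 \right)} + h{\left(3 \right)}\right)^{2} = \left(0 + \frac{7}{3}\right)^{2} = \left(\frac{7}{3}\right)^{2} = \frac{49}{9}$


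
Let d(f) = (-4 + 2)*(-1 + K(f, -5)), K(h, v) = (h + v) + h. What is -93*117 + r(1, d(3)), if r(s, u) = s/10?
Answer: -108809/10 ≈ -10881.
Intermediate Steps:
K(h, v) = v + 2*h
d(f) = 12 - 4*f (d(f) = (-4 + 2)*(-1 + (-5 + 2*f)) = -2*(-6 + 2*f) = 12 - 4*f)
r(s, u) = s/10 (r(s, u) = s*(⅒) = s/10)
-93*117 + r(1, d(3)) = -93*117 + (⅒)*1 = -10881 + ⅒ = -108809/10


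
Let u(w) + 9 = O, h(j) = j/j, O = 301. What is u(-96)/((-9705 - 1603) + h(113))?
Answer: -292/11307 ≈ -0.025825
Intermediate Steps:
h(j) = 1
u(w) = 292 (u(w) = -9 + 301 = 292)
u(-96)/((-9705 - 1603) + h(113)) = 292/((-9705 - 1603) + 1) = 292/(-11308 + 1) = 292/(-11307) = 292*(-1/11307) = -292/11307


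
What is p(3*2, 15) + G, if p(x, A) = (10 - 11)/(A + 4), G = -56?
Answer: -1065/19 ≈ -56.053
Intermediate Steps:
p(x, A) = -1/(4 + A)
p(3*2, 15) + G = -1/(4 + 15) - 56 = -1/19 - 56 = -1065/19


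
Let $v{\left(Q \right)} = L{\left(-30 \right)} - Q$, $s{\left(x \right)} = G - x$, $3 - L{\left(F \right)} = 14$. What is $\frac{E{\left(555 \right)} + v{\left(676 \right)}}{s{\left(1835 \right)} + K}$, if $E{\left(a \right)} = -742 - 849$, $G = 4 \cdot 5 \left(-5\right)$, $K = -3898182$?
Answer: $\frac{2278}{3900117} \approx 0.00058408$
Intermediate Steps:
$G = -100$ ($G = 20 \left(-5\right) = -100$)
$L{\left(F \right)} = -11$ ($L{\left(F \right)} = 3 - 14 = -11$)
$s{\left(x \right)} = -100 - x$
$E{\left(a \right)} = -1591$
$v{\left(Q \right)} = -11 - Q$
$\frac{E{\left(555 \right)} + v{\left(676 \right)}}{s{\left(1835 \right)} + K} = \frac{-1591 - 687}{\left(-100 - 1835\right) - 3898182} = \frac{-1591 - 687}{-1935 - 3898182} = - \frac{2278}{-3900117} = \left(-2278\right) \left(- \frac{1}{3900117}\right) = \frac{2278}{3900117}$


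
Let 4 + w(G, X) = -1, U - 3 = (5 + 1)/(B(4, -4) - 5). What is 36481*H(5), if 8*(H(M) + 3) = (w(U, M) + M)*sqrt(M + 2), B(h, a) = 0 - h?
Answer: -109443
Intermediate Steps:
B(h, a) = -h
U = 7/3 (U = 3 + (5 + 1)/(-1*4 - 5) = 3 + 6/(-4 - 5) = 3 + 6/(-9) = 3 + 6*(-1/9) = 3 - 2/3 = 7/3 ≈ 2.3333)
w(G, X) = -5 (w(G, X) = -4 - 1 = -5)
H(M) = -3 + sqrt(2 + M)*(-5 + M)/8 (H(M) = -3 + ((-5 + M)*sqrt(M + 2))/8 = -3 + ((-5 + M)*sqrt(2 + M))/8 = -3 + (sqrt(2 + M)*(-5 + M))/8 = -3 + sqrt(2 + M)*(-5 + M)/8)
36481*H(5) = 36481*(-3 - 5*sqrt(2 + 5)/8 + (1/8)*5*sqrt(2 + 5)) = 36481*(-3 - 5*sqrt(7)/8 + (1/8)*5*sqrt(7)) = 36481*(-3 - 5*sqrt(7)/8 + 5*sqrt(7)/8) = 36481*(-3) = -109443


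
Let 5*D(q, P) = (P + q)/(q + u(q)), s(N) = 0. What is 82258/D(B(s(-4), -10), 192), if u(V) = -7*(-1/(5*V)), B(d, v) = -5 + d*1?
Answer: -987096/85 ≈ -11613.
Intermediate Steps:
B(d, v) = -5 + d
u(V) = 7/(5*V) (u(V) = -(-7)/(5*V) = 7/(5*V))
D(q, P) = (P + q)/(5*(q + 7/(5*q))) (D(q, P) = ((P + q)/(q + 7/(5*q)))/5 = (P + q)/(5*(q + 7/(5*q))))
82258/D(B(s(-4), -10), 192) = 82258/(((-5 + 0)*(192 + (-5 + 0))/(7 + 5*(-5 + 0)²))) = 82258/((-5*(192 - 5)/(7 + 5*(-5)²))) = 82258/((-5*187/(7 + 5*25))) = 82258/((-5*187/(7 + 125))) = 82258/((-5*187/132)) = 82258/((-5*1/132*187)) = 82258/(-85/12) = 82258*(-12/85) = -987096/85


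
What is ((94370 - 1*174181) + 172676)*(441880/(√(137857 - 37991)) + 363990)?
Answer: 33801931350 + 20517593100*√99866/49933 ≈ 3.3932e+10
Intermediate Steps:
((94370 - 1*174181) + 172676)*(441880/(√(137857 - 37991)) + 363990) = ((94370 - 174181) + 172676)*(441880/(√99866) + 363990) = (-79811 + 172676)*(441880*(√99866/99866) + 363990) = 92865*(220940*√99866/49933 + 363990) = 92865*(363990 + 220940*√99866/49933) = 33801931350 + 20517593100*√99866/49933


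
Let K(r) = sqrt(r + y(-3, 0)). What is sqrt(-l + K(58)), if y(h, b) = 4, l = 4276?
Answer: sqrt(-4276 + sqrt(62)) ≈ 65.331*I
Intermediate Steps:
K(r) = sqrt(4 + r) (K(r) = sqrt(r + 4) = sqrt(4 + r))
sqrt(-l + K(58)) = sqrt(-1*4276 + sqrt(4 + 58)) = sqrt(-4276 + sqrt(62))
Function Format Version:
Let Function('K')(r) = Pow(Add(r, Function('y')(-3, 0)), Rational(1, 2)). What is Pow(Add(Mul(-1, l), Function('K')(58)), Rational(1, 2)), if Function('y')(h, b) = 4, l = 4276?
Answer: Pow(Add(-4276, Pow(62, Rational(1, 2))), Rational(1, 2)) ≈ Mul(65.331, I)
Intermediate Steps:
Function('K')(r) = Pow(Add(4, r), Rational(1, 2)) (Function('K')(r) = Pow(Add(r, 4), Rational(1, 2)) = Pow(Add(4, r), Rational(1, 2)))
Pow(Add(Mul(-1, l), Function('K')(58)), Rational(1, 2)) = Pow(Add(Mul(-1, 4276), Pow(Add(4, 58), Rational(1, 2))), Rational(1, 2)) = Pow(Add(-4276, Pow(62, Rational(1, 2))), Rational(1, 2))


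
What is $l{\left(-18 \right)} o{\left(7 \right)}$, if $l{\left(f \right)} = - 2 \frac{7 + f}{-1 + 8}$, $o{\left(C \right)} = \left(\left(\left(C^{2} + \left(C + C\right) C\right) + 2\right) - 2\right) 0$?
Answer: $0$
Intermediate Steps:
$o{\left(C \right)} = 0$ ($o{\left(C \right)} = \left(\left(\left(C^{2} + 2 C C\right) + 2\right) - 2\right) 0 = \left(\left(\left(C^{2} + 2 C^{2}\right) + 2\right) - 2\right) 0 = \left(\left(3 C^{2} + 2\right) - 2\right) 0 = \left(\left(2 + 3 C^{2}\right) - 2\right) 0 = 3 C^{2} \cdot 0 = 0$)
$l{\left(f \right)} = -2 - \frac{2 f}{7}$ ($l{\left(f \right)} = - 2 \frac{7 + f}{7} = - 2 \left(7 + f\right) \frac{1}{7} = - 2 \left(1 + \frac{f}{7}\right) = -2 - \frac{2 f}{7}$)
$l{\left(-18 \right)} o{\left(7 \right)} = \left(-2 - - \frac{36}{7}\right) 0 = \left(-2 + \frac{36}{7}\right) 0 = \frac{22}{7} \cdot 0 = 0$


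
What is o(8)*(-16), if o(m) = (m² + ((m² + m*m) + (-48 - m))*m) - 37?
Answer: -9648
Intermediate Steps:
o(m) = -37 + m² + m*(-48 - m + 2*m²) (o(m) = (m² + ((m² + m²) + (-48 - m))*m) - 37 = (m² + (2*m² + (-48 - m))*m) - 37 = (m² + (-48 - m + 2*m²)*m) - 37 = (m² + m*(-48 - m + 2*m²)) - 37 = -37 + m² + m*(-48 - m + 2*m²))
o(8)*(-16) = (-37 - 48*8 + 2*8³)*(-16) = (-37 - 384 + 2*512)*(-16) = (-37 - 384 + 1024)*(-16) = 603*(-16) = -9648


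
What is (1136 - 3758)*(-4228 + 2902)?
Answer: 3476772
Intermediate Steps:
(1136 - 3758)*(-4228 + 2902) = -2622*(-1326) = 3476772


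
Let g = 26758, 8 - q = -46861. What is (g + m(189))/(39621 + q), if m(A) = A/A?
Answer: 26759/86490 ≈ 0.30939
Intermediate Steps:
q = 46869 (q = 8 - 1*(-46861) = 8 + 46861 = 46869)
m(A) = 1
(g + m(189))/(39621 + q) = (26758 + 1)/(39621 + 46869) = 26759/86490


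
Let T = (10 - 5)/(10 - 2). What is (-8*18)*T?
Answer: -90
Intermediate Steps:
T = 5/8 ≈ 0.62500
(-8*18)*T = -8*18*(5/8) = -144*5/8 = -90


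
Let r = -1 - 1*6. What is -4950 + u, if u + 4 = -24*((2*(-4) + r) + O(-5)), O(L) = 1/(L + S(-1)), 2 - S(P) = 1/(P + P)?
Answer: -22922/5 ≈ -4584.4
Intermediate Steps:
S(P) = 2 - 1/(2*P) (S(P) = 2 - 1/(P + P) = 2 - 1/(2*P))
r = -7 (r = -1 - 6 = -7)
O(L) = 1/(5/2 + L) (O(L) = 1/(L + (2 - 1/2/(-1))) = 1/(L + (2 - 1/2*(-1))) = 1/(L + (2 + 1/2)) = 1/(L + 5/2) = 1/(5/2 + L))
u = 1828/5 (u = -4 - 24*((2*(-4) - 7) + 2/(5 + 2*(-5))) = -4 - 24*((-8 - 7) + 2/(5 - 10)) = -4 - 24*(-15 + 2/(-5)) = -4 - 24*(-15 + 2*(-1/5)) = -4 - 24*(-15 - 2/5) = -4 - 24*(-77/5) = -4 + 1848/5 = 1828/5 ≈ 365.60)
-4950 + u = -4950 + 1828/5 = -22922/5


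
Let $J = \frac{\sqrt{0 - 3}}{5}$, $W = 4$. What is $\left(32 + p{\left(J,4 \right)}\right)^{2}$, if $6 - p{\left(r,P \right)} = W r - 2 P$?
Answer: $\frac{52852}{25} - \frac{368 i \sqrt{3}}{5} \approx 2114.1 - 127.48 i$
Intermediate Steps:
$J = \frac{i \sqrt{3}}{5}$ ($J = \sqrt{-3} \cdot \frac{1}{5} = i \sqrt{3} \cdot \frac{1}{5} = \frac{i \sqrt{3}}{5} \approx 0.34641 i$)
$p{\left(r,P \right)} = 6 - 4 r + 2 P$ ($p{\left(r,P \right)} = 6 - \left(4 r - 2 P\right) = 6 - \left(- 2 P + 4 r\right) = 6 + \left(- 4 r + 2 P\right) = 6 - 4 r + 2 P$)
$\left(32 + p{\left(J,4 \right)}\right)^{2} = \left(32 + \left(6 - 4 \frac{i \sqrt{3}}{5} + 2 \cdot 4\right)\right)^{2} = \left(32 + \left(6 - \frac{4 i \sqrt{3}}{5} + 8\right)\right)^{2} = \left(32 + \left(14 - \frac{4 i \sqrt{3}}{5}\right)\right)^{2} = \left(46 - \frac{4 i \sqrt{3}}{5}\right)^{2}$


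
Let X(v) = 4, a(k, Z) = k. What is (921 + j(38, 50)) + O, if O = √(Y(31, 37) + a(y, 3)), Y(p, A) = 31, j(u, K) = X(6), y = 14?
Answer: 925 + 3*√5 ≈ 931.71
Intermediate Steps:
j(u, K) = 4
O = 3*√5 (O = √(31 + 14) = √45 = 3*√5 ≈ 6.7082)
(921 + j(38, 50)) + O = (921 + 4) + 3*√5 = 925 + 3*√5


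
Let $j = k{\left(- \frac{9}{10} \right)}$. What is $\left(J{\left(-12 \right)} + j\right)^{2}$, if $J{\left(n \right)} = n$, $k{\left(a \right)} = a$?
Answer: $\frac{16641}{100} \approx 166.41$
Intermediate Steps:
$j = - \frac{9}{10} \approx -0.9$
$\left(J{\left(-12 \right)} + j\right)^{2} = \left(-12 - \frac{9}{10}\right)^{2} = \left(- \frac{129}{10}\right)^{2} = \frac{16641}{100}$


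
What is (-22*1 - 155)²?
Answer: 31329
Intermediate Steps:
(-22*1 - 155)² = (-22 - 155)² = (-177)² = 31329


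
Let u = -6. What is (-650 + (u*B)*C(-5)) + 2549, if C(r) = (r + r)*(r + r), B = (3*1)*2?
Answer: -1701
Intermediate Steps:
B = 6 (B = 3*2 = 6)
C(r) = 4*r² (C(r) = (2*r)*(2*r) = 4*r²)
(-650 + (u*B)*C(-5)) + 2549 = (-650 + (-6*6)*(4*(-5)²)) + 2549 = (-650 - 144*25) + 2549 = (-650 - 36*100) + 2549 = (-650 - 3600) + 2549 = -4250 + 2549 = -1701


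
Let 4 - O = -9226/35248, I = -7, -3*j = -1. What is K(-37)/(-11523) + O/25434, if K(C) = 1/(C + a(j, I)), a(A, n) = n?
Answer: 3210784427/18938960724816 ≈ 0.00016953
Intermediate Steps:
j = ⅓ (j = -⅓*(-1) = ⅓ ≈ 0.33333)
K(C) = 1/(-7 + C) (K(C) = 1/(C - 7) = 1/(-7 + C))
O = 75109/17624 (O = 4 - (-9226)/35248 = 4 - 1*(-4613/17624) = 4 + 4613/17624 = 75109/17624 ≈ 4.2617)
K(-37)/(-11523) + O/25434 = 1/(-7 - 37*(-11523)) + (75109/17624)/25434 = -1/11523/(-44) + (75109/17624)*(1/25434) = -1/44*(-1/11523) + 75109/448248816 = 1/507012 + 75109/448248816 = 3210784427/18938960724816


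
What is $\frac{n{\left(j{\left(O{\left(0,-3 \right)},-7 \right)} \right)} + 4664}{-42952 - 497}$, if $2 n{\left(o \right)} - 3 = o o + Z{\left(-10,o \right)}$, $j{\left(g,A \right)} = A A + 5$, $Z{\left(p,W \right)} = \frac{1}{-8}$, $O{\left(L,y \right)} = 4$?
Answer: $- \frac{97975}{695184} \approx -0.14093$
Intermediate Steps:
$Z{\left(p,W \right)} = - \frac{1}{8}$
$j{\left(g,A \right)} = 5 + A^{2}$ ($j{\left(g,A \right)} = A^{2} + 5 = 5 + A^{2}$)
$n{\left(o \right)} = \frac{23}{16} + \frac{o^{2}}{2}$ ($n{\left(o \right)} = \frac{3}{2} + \frac{o o - \frac{1}{8}}{2} = \frac{3}{2} + \frac{o^{2} - \frac{1}{8}}{2} = \frac{3}{2} + \frac{- \frac{1}{8} + o^{2}}{2} = \frac{3}{2} + \left(- \frac{1}{16} + \frac{o^{2}}{2}\right) = \frac{23}{16} + \frac{o^{2}}{2}$)
$\frac{n{\left(j{\left(O{\left(0,-3 \right)},-7 \right)} \right)} + 4664}{-42952 - 497} = \frac{\left(\frac{23}{16} + \frac{\left(5 + \left(-7\right)^{2}\right)^{2}}{2}\right) + 4664}{-42952 - 497} = \frac{\left(\frac{23}{16} + \frac{\left(5 + 49\right)^{2}}{2}\right) + 4664}{-43449} = \left(\left(\frac{23}{16} + \frac{54^{2}}{2}\right) + 4664\right) \left(- \frac{1}{43449}\right) = \left(\left(\frac{23}{16} + \frac{1}{2} \cdot 2916\right) + 4664\right) \left(- \frac{1}{43449}\right) = \left(\left(\frac{23}{16} + 1458\right) + 4664\right) \left(- \frac{1}{43449}\right) = \left(\frac{23351}{16} + 4664\right) \left(- \frac{1}{43449}\right) = \frac{97975}{16} \left(- \frac{1}{43449}\right) = - \frac{97975}{695184}$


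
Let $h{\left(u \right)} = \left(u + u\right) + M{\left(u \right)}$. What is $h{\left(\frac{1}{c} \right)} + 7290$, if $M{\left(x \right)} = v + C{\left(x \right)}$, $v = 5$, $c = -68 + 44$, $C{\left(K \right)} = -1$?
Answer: $\frac{87527}{12} \approx 7293.9$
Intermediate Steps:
$c = -24$
$M{\left(x \right)} = 4$ ($M{\left(x \right)} = 5 - 1 = 4$)
$h{\left(u \right)} = 4 + 2 u$ ($h{\left(u \right)} = \left(u + u\right) + 4 = 2 u + 4 = 4 + 2 u$)
$h{\left(\frac{1}{c} \right)} + 7290 = \left(4 + \frac{2}{-24}\right) + 7290 = \left(4 + 2 \left(- \frac{1}{24}\right)\right) + 7290 = \left(4 - \frac{1}{12}\right) + 7290 = \frac{47}{12} + 7290 = \frac{87527}{12}$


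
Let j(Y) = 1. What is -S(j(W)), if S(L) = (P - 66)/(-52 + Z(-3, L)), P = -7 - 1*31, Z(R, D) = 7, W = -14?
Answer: -104/45 ≈ -2.3111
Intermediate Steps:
P = -38 (P = -7 - 31 = -38)
S(L) = 104/45 (S(L) = (-38 - 66)/(-52 + 7) = -104/(-45) = -104*(-1/45) = 104/45)
-S(j(W)) = -1*104/45 = -104/45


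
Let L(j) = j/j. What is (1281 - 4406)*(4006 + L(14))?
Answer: -12521875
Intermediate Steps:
L(j) = 1
(1281 - 4406)*(4006 + L(14)) = (1281 - 4406)*(4006 + 1) = -3125*4007 = -12521875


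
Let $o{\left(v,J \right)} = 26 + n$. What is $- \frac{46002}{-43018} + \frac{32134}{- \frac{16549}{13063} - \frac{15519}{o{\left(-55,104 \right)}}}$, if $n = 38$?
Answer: $- \frac{573153177719759}{4383186463997} \approx -130.76$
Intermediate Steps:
$o{\left(v,J \right)} = 64$ ($o{\left(v,J \right)} = 26 + 38 = 64$)
$- \frac{46002}{-43018} + \frac{32134}{- \frac{16549}{13063} - \frac{15519}{o{\left(-55,104 \right)}}} = - \frac{46002}{-43018} + \frac{32134}{- \frac{16549}{13063} - \frac{15519}{64}} = \left(-46002\right) \left(- \frac{1}{43018}\right) + \frac{32134}{\left(-16549\right) \frac{1}{13063} - \frac{15519}{64}} = \frac{23001}{21509} + \frac{32134}{- \frac{16549}{13063} - \frac{15519}{64}} = \frac{23001}{21509} + \frac{32134}{- \frac{203783833}{836032}} = \frac{23001}{21509} + 32134 \left(- \frac{836032}{203783833}\right) = \frac{23001}{21509} - \frac{26865052288}{203783833} = - \frac{573153177719759}{4383186463997}$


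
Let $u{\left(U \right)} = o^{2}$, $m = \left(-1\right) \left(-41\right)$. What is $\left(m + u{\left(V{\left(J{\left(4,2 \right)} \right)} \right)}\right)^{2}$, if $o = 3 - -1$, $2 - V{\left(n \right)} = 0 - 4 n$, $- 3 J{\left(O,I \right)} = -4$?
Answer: $3249$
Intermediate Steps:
$J{\left(O,I \right)} = \frac{4}{3}$ ($J{\left(O,I \right)} = \left(- \frac{1}{3}\right) \left(-4\right) = \frac{4}{3}$)
$V{\left(n \right)} = 2 + 4 n$ ($V{\left(n \right)} = 2 - \left(0 - 4 n\right) = 2 - - 4 n = 2 + 4 n$)
$o = 4$ ($o = 3 + 1 = 4$)
$m = 41$
$u{\left(U \right)} = 16$ ($u{\left(U \right)} = 4^{2} = 16$)
$\left(m + u{\left(V{\left(J{\left(4,2 \right)} \right)} \right)}\right)^{2} = \left(41 + 16\right)^{2} = 57^{2} = 3249$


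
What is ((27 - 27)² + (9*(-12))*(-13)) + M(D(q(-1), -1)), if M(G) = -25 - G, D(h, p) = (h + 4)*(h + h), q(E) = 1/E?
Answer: 1385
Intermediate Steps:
D(h, p) = 2*h*(4 + h) (D(h, p) = (4 + h)*(2*h) = 2*h*(4 + h))
((27 - 27)² + (9*(-12))*(-13)) + M(D(q(-1), -1)) = ((27 - 27)² + (9*(-12))*(-13)) + (-25 - 2*(4 + 1/(-1))/(-1)) = (0² - 108*(-13)) + (-25 - 2*(-1)*(4 - 1)) = (0 + 1404) + (-25 - 2*(-1)*3) = 1404 + (-25 - 1*(-6)) = 1404 + (-25 + 6) = 1404 - 19 = 1385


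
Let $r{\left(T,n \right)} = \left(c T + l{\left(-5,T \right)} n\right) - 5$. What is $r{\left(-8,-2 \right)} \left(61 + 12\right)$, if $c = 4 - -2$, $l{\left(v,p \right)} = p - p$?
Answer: $-3869$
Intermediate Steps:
$l{\left(v,p \right)} = 0$
$c = 6$ ($c = 4 + 2 = 6$)
$r{\left(T,n \right)} = -5 + 6 T$ ($r{\left(T,n \right)} = \left(6 T + 0 n\right) - 5 = \left(6 T + 0\right) - 5 = 6 T - 5 = -5 + 6 T$)
$r{\left(-8,-2 \right)} \left(61 + 12\right) = \left(-5 + 6 \left(-8\right)\right) \left(61 + 12\right) = \left(-5 - 48\right) 73 = \left(-53\right) 73 = -3869$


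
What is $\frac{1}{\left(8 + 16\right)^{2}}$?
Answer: $\frac{1}{576} \approx 0.0017361$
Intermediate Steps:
$\frac{1}{\left(8 + 16\right)^{2}} = \frac{1}{24^{2}} = \frac{1}{576}$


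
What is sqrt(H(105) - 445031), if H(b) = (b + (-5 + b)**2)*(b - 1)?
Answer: 3*sqrt(67321) ≈ 778.39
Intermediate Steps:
H(b) = (-1 + b)*(b + (-5 + b)**2) (H(b) = (b + (-5 + b)**2)*(-1 + b) = (-1 + b)*(b + (-5 + b)**2))
sqrt(H(105) - 445031) = sqrt((-25 + 105**3 - 10*105**2 + 34*105) - 445031) = sqrt((-25 + 1157625 - 10*11025 + 3570) - 445031) = sqrt((-25 + 1157625 - 110250 + 3570) - 445031) = sqrt(1050920 - 445031) = sqrt(605889) = 3*sqrt(67321)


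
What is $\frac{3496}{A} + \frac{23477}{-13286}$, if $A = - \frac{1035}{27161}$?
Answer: $- \frac{54851935457}{597870} \approx -91746.0$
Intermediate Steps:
$A = - \frac{1035}{27161}$ ($A = \left(-1035\right) \frac{1}{27161} = - \frac{1035}{27161} \approx -0.038106$)
$\frac{3496}{A} + \frac{23477}{-13286} = \frac{3496}{- \frac{1035}{27161}} + \frac{23477}{-13286} = 3496 \left(- \frac{27161}{1035}\right) + 23477 \left(- \frac{1}{13286}\right) = - \frac{4128472}{45} - \frac{23477}{13286} = - \frac{54851935457}{597870}$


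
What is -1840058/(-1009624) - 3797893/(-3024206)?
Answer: 213617235595/69393430876 ≈ 3.0784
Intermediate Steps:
-1840058/(-1009624) - 3797893/(-3024206) = -1840058*(-1/1009624) - 3797893*(-1/3024206) = 83639/45892 + 3797893/3024206 = 213617235595/69393430876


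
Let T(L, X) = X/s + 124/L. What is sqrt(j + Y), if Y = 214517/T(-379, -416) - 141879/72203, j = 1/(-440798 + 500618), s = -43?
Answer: 7*sqrt(3167747717997334271393668794270)/82243731853590 ≈ 151.49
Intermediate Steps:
T(L, X) = 124/L - X/43 (T(L, X) = X/(-43) + 124/L = X*(-1/43) + 124/L = -X/43 + 124/L = 124/L - X/43)
j = 1/59820 ≈ 1.6717e-5
Y = 252398887476619/10998827396 (Y = 214517/(124/(-379) - 1/43*(-416)) - 141879/72203 = 214517/(124*(-1/379) + 416/43) - 141879*1/72203 = 214517/(-124/379 + 416/43) - 141879/72203 = 214517/(152332/16297) - 141879/72203 = 214517*(16297/152332) - 141879/72203 = 3495983549/152332 - 141879/72203 = 252398887476619/10998827396 ≈ 22948.)
sqrt(j + Y) = sqrt(1/59820 + 252398887476619/10998827396) = sqrt(1887312682481271997/82243731853590) = 7*sqrt(3167747717997334271393668794270)/82243731853590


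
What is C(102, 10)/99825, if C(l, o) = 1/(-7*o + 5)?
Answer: -1/6488625 ≈ -1.5412e-7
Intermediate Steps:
C(l, o) = 1/(5 - 7*o)
C(102, 10)/99825 = -1/(-5 + 7*10)/99825 = -1/(-5 + 70)*(1/99825) = -1/65*(1/99825) = -1*1/65*(1/99825) = -1/65*1/99825 = -1/6488625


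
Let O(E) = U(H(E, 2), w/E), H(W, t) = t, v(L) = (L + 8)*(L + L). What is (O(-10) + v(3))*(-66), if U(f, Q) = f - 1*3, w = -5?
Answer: -4290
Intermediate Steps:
v(L) = 2*L*(8 + L) (v(L) = (8 + L)*(2*L) = 2*L*(8 + L))
U(f, Q) = -3 + f (U(f, Q) = f - 3 = -3 + f)
O(E) = -1 (O(E) = -3 + 2 = -1)
(O(-10) + v(3))*(-66) = (-1 + 2*3*(8 + 3))*(-66) = (-1 + 2*3*11)*(-66) = (-1 + 66)*(-66) = 65*(-66) = -4290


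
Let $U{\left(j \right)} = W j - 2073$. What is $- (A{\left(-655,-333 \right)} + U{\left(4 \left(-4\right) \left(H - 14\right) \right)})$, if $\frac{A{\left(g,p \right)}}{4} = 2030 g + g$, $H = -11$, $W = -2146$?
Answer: $6181693$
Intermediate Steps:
$A{\left(g,p \right)} = 8124 g$ ($A{\left(g,p \right)} = 4 \left(2030 g + g\right) = 4 \cdot 2031 g = 8124 g$)
$U{\left(j \right)} = -2073 - 2146 j$ ($U{\left(j \right)} = - 2146 j - 2073 = -2073 - 2146 j$)
$- (A{\left(-655,-333 \right)} + U{\left(4 \left(-4\right) \left(H - 14\right) \right)}) = - (8124 \left(-655\right) - \left(2073 + 2146 \cdot 4 \left(-4\right) \left(-11 - 14\right)\right)) = - (-5321220 - \left(2073 + 2146 \left(\left(-16\right) \left(-25\right)\right)\right)) = - (-5321220 - 860473) = \left(-1\right) \left(-6181693\right) = 6181693$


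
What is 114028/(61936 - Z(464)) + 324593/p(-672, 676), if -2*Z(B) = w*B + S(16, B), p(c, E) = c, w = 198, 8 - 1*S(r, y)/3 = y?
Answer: -8678961917/18007584 ≈ -481.96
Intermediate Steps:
S(r, y) = 24 - 3*y
Z(B) = -12 - 195*B/2 (Z(B) = -(198*B + (24 - 3*B))/2 = -(24 + 195*B)/2 = -12 - 195*B/2)
114028/(61936 - Z(464)) + 324593/p(-672, 676) = 114028/(61936 - (-12 - 195/2*464)) + 324593/(-672) = 114028/(61936 - (-12 - 45240)) + 324593*(-1/672) = 114028/(61936 - 1*(-45252)) - 324593/672 = 114028/(61936 + 45252) - 324593/672 = 114028/107188 - 324593/672 = 114028*(1/107188) - 324593/672 = 28507/26797 - 324593/672 = -8678961917/18007584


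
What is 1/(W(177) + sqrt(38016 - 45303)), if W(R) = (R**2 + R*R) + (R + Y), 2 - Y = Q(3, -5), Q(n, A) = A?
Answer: 62842/3949124251 - I*sqrt(7287)/3949124251 ≈ 1.5913e-5 - 2.1616e-8*I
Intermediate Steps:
Y = 7 (Y = 2 - 1*(-5) = 2 + 5 = 7)
W(R) = 7 + R + 2*R**2 (W(R) = (R**2 + R*R) + (R + 7) = (R**2 + R**2) + (7 + R) = 2*R**2 + (7 + R) = 7 + R + 2*R**2)
1/(W(177) + sqrt(38016 - 45303)) = 1/((7 + 177 + 2*177**2) + sqrt(38016 - 45303)) = 1/((7 + 177 + 2*31329) + sqrt(-7287)) = 1/((7 + 177 + 62658) + I*sqrt(7287)) = 1/(62842 + I*sqrt(7287))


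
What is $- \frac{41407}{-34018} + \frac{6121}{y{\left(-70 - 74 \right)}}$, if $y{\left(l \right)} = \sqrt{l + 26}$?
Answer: $\frac{41407}{34018} - \frac{6121 i \sqrt{118}}{118} \approx 1.2172 - 563.48 i$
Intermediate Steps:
$y{\left(l \right)} = \sqrt{26 + l}$
$- \frac{41407}{-34018} + \frac{6121}{y{\left(-70 - 74 \right)}} = - \frac{41407}{-34018} + \frac{6121}{\sqrt{26 - 144}} = \left(-41407\right) \left(- \frac{1}{34018}\right) + \frac{6121}{\sqrt{26 - 144}} = \frac{41407}{34018} + \frac{6121}{\sqrt{26 - 144}} = \frac{41407}{34018} + \frac{6121}{\sqrt{-118}} = \frac{41407}{34018} + \frac{6121}{i \sqrt{118}} = \frac{41407}{34018} + 6121 \left(- \frac{i \sqrt{118}}{118}\right) = \frac{41407}{34018} - \frac{6121 i \sqrt{118}}{118}$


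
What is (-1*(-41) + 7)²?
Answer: 2304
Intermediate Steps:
(-1*(-41) + 7)² = (41 + 7)² = 48² = 2304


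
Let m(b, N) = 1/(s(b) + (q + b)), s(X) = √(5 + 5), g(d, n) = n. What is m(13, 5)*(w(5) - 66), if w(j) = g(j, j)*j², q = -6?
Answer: 413/39 - 59*√10/39 ≈ 5.8058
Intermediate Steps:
s(X) = √10
w(j) = j³ (w(j) = j*j² = j³)
m(b, N) = 1/(-6 + b + √10) (m(b, N) = 1/(√10 + (-6 + b)) = 1/(-6 + b + √10))
m(13, 5)*(w(5) - 66) = (5³ - 66)/(-6 + 13 + √10) = (125 - 66)/(7 + √10) = 59/(7 + √10)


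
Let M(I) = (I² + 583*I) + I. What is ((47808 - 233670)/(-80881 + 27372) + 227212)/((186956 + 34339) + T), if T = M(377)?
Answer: 6079036385/15613712164 ≈ 0.38934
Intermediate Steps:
M(I) = I² + 584*I
T = 362297 (T = 377*(584 + 377) = 377*961 = 362297)
((47808 - 233670)/(-80881 + 27372) + 227212)/((186956 + 34339) + T) = ((47808 - 233670)/(-80881 + 27372) + 227212)/((186956 + 34339) + 362297) = (-185862/(-53509) + 227212)/(221295 + 362297) = (-185862*(-1/53509) + 227212)/583592 = (185862/53509 + 227212)*(1/583592) = (12158072770/53509)*(1/583592) = 6079036385/15613712164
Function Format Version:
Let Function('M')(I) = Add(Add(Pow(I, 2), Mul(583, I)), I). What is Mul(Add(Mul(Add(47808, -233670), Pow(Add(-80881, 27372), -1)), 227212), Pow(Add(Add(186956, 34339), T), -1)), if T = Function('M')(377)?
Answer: Rational(6079036385, 15613712164) ≈ 0.38934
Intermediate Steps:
Function('M')(I) = Add(Pow(I, 2), Mul(584, I))
T = 362297 (T = Mul(377, Add(584, 377)) = Mul(377, 961) = 362297)
Mul(Add(Mul(Add(47808, -233670), Pow(Add(-80881, 27372), -1)), 227212), Pow(Add(Add(186956, 34339), T), -1)) = Mul(Add(Mul(Add(47808, -233670), Pow(Add(-80881, 27372), -1)), 227212), Pow(Add(Add(186956, 34339), 362297), -1)) = Mul(Add(Mul(-185862, Pow(-53509, -1)), 227212), Pow(Add(221295, 362297), -1)) = Mul(Add(Mul(-185862, Rational(-1, 53509)), 227212), Pow(583592, -1)) = Mul(Add(Rational(185862, 53509), 227212), Rational(1, 583592)) = Mul(Rational(12158072770, 53509), Rational(1, 583592)) = Rational(6079036385, 15613712164)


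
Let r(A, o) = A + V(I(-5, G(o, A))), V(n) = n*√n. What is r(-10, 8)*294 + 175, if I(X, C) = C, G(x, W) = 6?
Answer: -2765 + 1764*√6 ≈ 1555.9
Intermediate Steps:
V(n) = n^(3/2)
r(A, o) = A + 6*√6 (r(A, o) = A + 6^(3/2) = A + 6*√6)
r(-10, 8)*294 + 175 = (-10 + 6*√6)*294 + 175 = (-2940 + 1764*√6) + 175 = -2765 + 1764*√6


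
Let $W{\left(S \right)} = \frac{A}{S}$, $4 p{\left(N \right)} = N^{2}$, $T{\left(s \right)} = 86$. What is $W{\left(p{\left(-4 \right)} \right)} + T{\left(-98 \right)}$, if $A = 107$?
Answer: $\frac{451}{4} \approx 112.75$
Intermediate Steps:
$p{\left(N \right)} = \frac{N^{2}}{4}$
$W{\left(S \right)} = \frac{107}{S}$
$W{\left(p{\left(-4 \right)} \right)} + T{\left(-98 \right)} = \frac{107}{\frac{1}{4} \left(-4\right)^{2}} + 86 = \frac{107}{\frac{1}{4} \cdot 16} + 86 = \frac{107}{4} + 86 = \frac{451}{4}$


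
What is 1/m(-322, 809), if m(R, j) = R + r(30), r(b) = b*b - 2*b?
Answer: 1/518 ≈ 0.0019305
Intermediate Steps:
r(b) = b² - 2*b
m(R, j) = 840 + R (m(R, j) = R + 30*(-2 + 30) = R + 30*28 = R + 840 = 840 + R)
1/m(-322, 809) = 1/(840 - 322) = 1/518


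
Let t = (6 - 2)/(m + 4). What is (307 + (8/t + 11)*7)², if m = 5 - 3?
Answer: 219024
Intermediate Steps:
m = 2
t = ⅔ (t = (6 - 2)/(2 + 4) = 4/6 = 4*(⅙) = ⅔ ≈ 0.66667)
(307 + (8/t + 11)*7)² = (307 + (8/(⅔) + 11)*7)² = (307 + (8*(3/2) + 11)*7)² = (307 + (12 + 11)*7)² = (307 + 23*7)² = (307 + 161)² = 468² = 219024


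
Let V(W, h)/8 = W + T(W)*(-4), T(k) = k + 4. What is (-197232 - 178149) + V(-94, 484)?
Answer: -373253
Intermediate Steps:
T(k) = 4 + k
V(W, h) = -128 - 24*W (V(W, h) = 8*(W + (4 + W)*(-4)) = 8*(W + (-16 - 4*W)) = 8*(-16 - 3*W) = -128 - 24*W)
(-197232 - 178149) + V(-94, 484) = (-197232 - 178149) + (-128 - 24*(-94)) = -375381 + (-128 + 2256) = -375381 + 2128 = -373253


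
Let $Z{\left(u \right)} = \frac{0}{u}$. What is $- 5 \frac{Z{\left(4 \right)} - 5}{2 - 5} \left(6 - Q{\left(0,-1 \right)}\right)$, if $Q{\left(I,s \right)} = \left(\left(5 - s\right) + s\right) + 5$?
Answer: $\frac{100}{3} \approx 33.333$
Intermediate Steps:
$Z{\left(u \right)} = 0$
$Q{\left(I,s \right)} = 10$ ($Q{\left(I,s \right)} = 5 + 5 = 10$)
$- 5 \frac{Z{\left(4 \right)} - 5}{2 - 5} \left(6 - Q{\left(0,-1 \right)}\right) = - 5 \frac{0 - 5}{2 - 5} \left(6 - 10\right) = - 5 \left(- \frac{5}{-3}\right) \left(6 - 10\right) = - 5 \left(\left(-5\right) \left(- \frac{1}{3}\right)\right) \left(-4\right) = \left(-5\right) \frac{5}{3} \left(-4\right) = \left(- \frac{25}{3}\right) \left(-4\right) = \frac{100}{3}$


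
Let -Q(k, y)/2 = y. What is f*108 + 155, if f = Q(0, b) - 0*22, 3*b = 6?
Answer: -277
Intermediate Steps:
b = 2 (b = (⅓)*6 = 2)
Q(k, y) = -2*y
f = -4 (f = -2*2 - 0*22 = -4 - 1*0 = -4 + 0 = -4)
f*108 + 155 = -4*108 + 155 = -432 + 155 = -277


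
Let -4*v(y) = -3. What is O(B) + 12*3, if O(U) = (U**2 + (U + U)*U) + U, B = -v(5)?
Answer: 591/16 ≈ 36.938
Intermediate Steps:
v(y) = 3/4 (v(y) = -1/4*(-3) = 3/4)
B = -3/4 (B = -1*3/4 = -3/4 ≈ -0.75000)
O(U) = U + 3*U**2 (O(U) = (U**2 + (2*U)*U) + U = (U**2 + 2*U**2) + U = 3*U**2 + U = U + 3*U**2)
O(B) + 12*3 = -3*(1 + 3*(-3/4))/4 + 12*3 = -3*(1 - 9/4)/4 + 36 = -3/4*(-5/4) + 36 = 15/16 + 36 = 591/16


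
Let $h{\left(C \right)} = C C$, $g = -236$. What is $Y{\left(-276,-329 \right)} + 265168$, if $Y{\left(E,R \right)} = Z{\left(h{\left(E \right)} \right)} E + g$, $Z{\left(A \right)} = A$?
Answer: $-20759644$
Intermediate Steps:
$h{\left(C \right)} = C^{2}$
$Y{\left(E,R \right)} = -236 + E^{3}$ ($Y{\left(E,R \right)} = E^{2} E - 236 = E^{3} - 236 = -236 + E^{3}$)
$Y{\left(-276,-329 \right)} + 265168 = \left(-236 + \left(-276\right)^{3}\right) + 265168 = \left(-236 - 21024576\right) + 265168 = -21024812 + 265168 = -20759644$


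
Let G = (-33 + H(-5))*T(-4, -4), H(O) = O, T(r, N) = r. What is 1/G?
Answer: 1/152 ≈ 0.0065789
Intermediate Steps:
G = 152 (G = (-33 - 5)*(-4) = -38*(-4) = 152)
1/G = 1/152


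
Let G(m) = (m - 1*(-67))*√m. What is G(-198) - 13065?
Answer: -13065 - 393*I*√22 ≈ -13065.0 - 1843.3*I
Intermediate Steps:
G(m) = √m*(67 + m) (G(m) = (m + 67)*√m = (67 + m)*√m = √m*(67 + m))
G(-198) - 13065 = √(-198)*(67 - 198) - 13065 = (3*I*√22)*(-131) - 13065 = -393*I*√22 - 13065 = -13065 - 393*I*√22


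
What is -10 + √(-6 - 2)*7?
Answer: -10 + 14*I*√2 ≈ -10.0 + 19.799*I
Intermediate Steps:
-10 + √(-6 - 2)*7 = -10 + √(-8)*7 = -10 + (2*I*√2)*7 = -10 + 14*I*√2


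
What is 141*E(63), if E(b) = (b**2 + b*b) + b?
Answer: 1128141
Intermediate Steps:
E(b) = b + 2*b**2 (E(b) = (b**2 + b**2) + b = 2*b**2 + b = b + 2*b**2)
141*E(63) = 141*(63*(1 + 2*63)) = 141*(63*(1 + 126)) = 141*(63*127) = 141*8001 = 1128141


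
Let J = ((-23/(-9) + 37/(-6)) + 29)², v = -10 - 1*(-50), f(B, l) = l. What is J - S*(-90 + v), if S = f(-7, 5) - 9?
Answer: 144049/324 ≈ 444.60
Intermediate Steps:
v = 40 (v = -10 + 50 = 40)
S = -4 (S = 5 - 9 = -4)
J = 208849/324 (J = ((-23*(-⅑) + 37*(-⅙)) + 29)² = ((23/9 - 37/6) + 29)² = (-65/18 + 29)² = (457/18)² = 208849/324 ≈ 644.60)
J - S*(-90 + v) = 208849/324 - (-4)*(-90 + 40) = 208849/324 - (-4)*(-50) = 208849/324 - 1*200 = 208849/324 - 200 = 144049/324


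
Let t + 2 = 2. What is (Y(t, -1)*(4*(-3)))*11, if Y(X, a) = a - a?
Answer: 0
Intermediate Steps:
t = 0 (t = -2 + 2 = 0)
Y(X, a) = 0
(Y(t, -1)*(4*(-3)))*11 = (0*(4*(-3)))*11 = (0*(-12))*11 = 0*11 = 0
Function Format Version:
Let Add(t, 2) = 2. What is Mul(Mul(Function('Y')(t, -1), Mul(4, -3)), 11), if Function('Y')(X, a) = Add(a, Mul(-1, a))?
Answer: 0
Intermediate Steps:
t = 0 (t = Add(-2, 2) = 0)
Function('Y')(X, a) = 0
Mul(Mul(Function('Y')(t, -1), Mul(4, -3)), 11) = Mul(Mul(0, Mul(4, -3)), 11) = Mul(Mul(0, -12), 11) = Mul(0, 11) = 0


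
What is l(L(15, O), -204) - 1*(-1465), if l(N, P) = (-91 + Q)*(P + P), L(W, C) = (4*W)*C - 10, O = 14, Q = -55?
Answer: 61033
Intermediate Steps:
L(W, C) = -10 + 4*C*W (L(W, C) = 4*C*W - 10 = -10 + 4*C*W)
l(N, P) = -292*P (l(N, P) = (-91 - 55)*(P + P) = -292*P)
l(L(15, O), -204) - 1*(-1465) = -292*(-204) - 1*(-1465) = 59568 + 1465 = 61033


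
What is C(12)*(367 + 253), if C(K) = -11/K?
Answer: -1705/3 ≈ -568.33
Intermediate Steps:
C(12)*(367 + 253) = (-11/12)*(367 + 253) = -11*1/12*620 = -11/12*620 = -1705/3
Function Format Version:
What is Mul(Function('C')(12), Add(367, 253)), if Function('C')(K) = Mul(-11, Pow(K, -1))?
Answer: Rational(-1705, 3) ≈ -568.33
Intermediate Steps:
Mul(Function('C')(12), Add(367, 253)) = Mul(Mul(-11, Pow(12, -1)), Add(367, 253)) = Mul(Mul(-11, Rational(1, 12)), 620) = Mul(Rational(-11, 12), 620) = Rational(-1705, 3)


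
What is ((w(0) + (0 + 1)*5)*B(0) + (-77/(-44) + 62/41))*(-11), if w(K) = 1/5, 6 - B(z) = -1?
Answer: -357753/820 ≈ -436.28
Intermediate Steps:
B(z) = 7 (B(z) = 6 - 1*(-1) = 6 + 1 = 7)
w(K) = ⅕ (w(K) = 1*(⅕) = ⅕)
((w(0) + (0 + 1)*5)*B(0) + (-77/(-44) + 62/41))*(-11) = ((⅕ + (0 + 1)*5)*7 + (-77/(-44) + 62/41))*(-11) = ((⅕ + 1*5)*7 + (-77*(-1/44) + 62*(1/41)))*(-11) = ((⅕ + 5)*7 + (7/4 + 62/41))*(-11) = ((26/5)*7 + 535/164)*(-11) = (182/5 + 535/164)*(-11) = (32523/820)*(-11) = -357753/820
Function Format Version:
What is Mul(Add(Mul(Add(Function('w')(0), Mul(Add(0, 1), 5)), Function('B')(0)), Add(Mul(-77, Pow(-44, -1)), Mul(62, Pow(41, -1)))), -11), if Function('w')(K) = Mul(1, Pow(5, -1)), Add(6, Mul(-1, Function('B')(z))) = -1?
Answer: Rational(-357753, 820) ≈ -436.28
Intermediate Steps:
Function('B')(z) = 7 (Function('B')(z) = Add(6, Mul(-1, -1)) = Add(6, 1) = 7)
Function('w')(K) = Rational(1, 5) (Function('w')(K) = Mul(1, Rational(1, 5)) = Rational(1, 5))
Mul(Add(Mul(Add(Function('w')(0), Mul(Add(0, 1), 5)), Function('B')(0)), Add(Mul(-77, Pow(-44, -1)), Mul(62, Pow(41, -1)))), -11) = Mul(Add(Mul(Add(Rational(1, 5), Mul(Add(0, 1), 5)), 7), Add(Mul(-77, Pow(-44, -1)), Mul(62, Pow(41, -1)))), -11) = Mul(Add(Mul(Add(Rational(1, 5), Mul(1, 5)), 7), Add(Mul(-77, Rational(-1, 44)), Mul(62, Rational(1, 41)))), -11) = Mul(Add(Mul(Add(Rational(1, 5), 5), 7), Add(Rational(7, 4), Rational(62, 41))), -11) = Mul(Add(Mul(Rational(26, 5), 7), Rational(535, 164)), -11) = Mul(Add(Rational(182, 5), Rational(535, 164)), -11) = Mul(Rational(32523, 820), -11) = Rational(-357753, 820)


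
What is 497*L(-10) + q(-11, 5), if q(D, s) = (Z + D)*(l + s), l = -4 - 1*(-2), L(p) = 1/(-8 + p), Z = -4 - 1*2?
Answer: -1415/18 ≈ -78.611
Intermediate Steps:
Z = -6 (Z = -4 - 2 = -6)
l = -2 (l = -4 + 2 = -2)
q(D, s) = (-6 + D)*(-2 + s)
497*L(-10) + q(-11, 5) = 497/(-8 - 10) + (12 - 6*5 - 2*(-11) - 11*5) = 497/(-18) + (12 - 30 + 22 - 55) = 497*(-1/18) - 51 = -497/18 - 51 = -1415/18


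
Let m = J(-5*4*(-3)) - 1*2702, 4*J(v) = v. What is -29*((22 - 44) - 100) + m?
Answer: 851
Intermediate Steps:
J(v) = v/4
m = -2687 (m = (-5*4*(-3))/4 - 1*2702 = (-20*(-3))/4 - 2702 = (¼)*60 - 2702 = 15 - 2702 = -2687)
-29*((22 - 44) - 100) + m = -29*((22 - 44) - 100) - 2687 = -29*(-22 - 100) - 2687 = -29*(-122) - 2687 = 3538 - 2687 = 851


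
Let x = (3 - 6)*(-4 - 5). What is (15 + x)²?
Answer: 1764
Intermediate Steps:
x = 27 (x = -3*(-9) = 27)
(15 + x)² = (15 + 27)² = 42² = 1764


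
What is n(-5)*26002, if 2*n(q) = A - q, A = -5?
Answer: 0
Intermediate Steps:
n(q) = -5/2 - q/2 (n(q) = (-5 - q)/2 = -5/2 - q/2)
n(-5)*26002 = (-5/2 - ½*(-5))*26002 = (-5/2 + 5/2)*26002 = 0*26002 = 0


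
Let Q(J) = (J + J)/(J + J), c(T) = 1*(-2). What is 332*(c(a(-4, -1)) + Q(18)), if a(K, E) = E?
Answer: -332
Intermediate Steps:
c(T) = -2
Q(J) = 1 (Q(J) = (2*J)/((2*J)) = (2*J)*(1/(2*J)) = 1)
332*(c(a(-4, -1)) + Q(18)) = 332*(-2 + 1) = 332*(-1) = -332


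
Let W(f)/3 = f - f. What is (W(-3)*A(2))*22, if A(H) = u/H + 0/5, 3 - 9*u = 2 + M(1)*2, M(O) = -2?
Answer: 0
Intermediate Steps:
W(f) = 0 (W(f) = 3*(f - f) = 3*0 = 0)
u = 5/9 (u = ⅓ - (2 - 2*2)/9 = ⅓ - (2 - 4)/9 = ⅓ - ⅑*(-2) = ⅓ + 2/9 = 5/9 ≈ 0.55556)
A(H) = 5/(9*H) (A(H) = 5/(9*H) + 0/5 = 5/(9*H) + 0*(⅕) = 5/(9*H) + 0 = 5/(9*H))
(W(-3)*A(2))*22 = (0*((5/9)/2))*22 = (0*((5/9)*(½)))*22 = (0*(5/18))*22 = 0*22 = 0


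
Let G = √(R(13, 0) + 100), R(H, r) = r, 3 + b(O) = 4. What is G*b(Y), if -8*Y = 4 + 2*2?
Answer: 10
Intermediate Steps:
Y = -1 (Y = -(4 + 2*2)/8 = -(4 + 4)/8 = -⅛*8 = -1)
b(O) = 1 (b(O) = -3 + 4 = 1)
G = 10 (G = √(0 + 100) = √100 = 10)
G*b(Y) = 10*1 = 10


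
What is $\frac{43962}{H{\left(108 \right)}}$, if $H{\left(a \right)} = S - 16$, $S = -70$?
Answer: $- \frac{21981}{43} \approx -511.19$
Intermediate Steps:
$H{\left(a \right)} = -86$ ($H{\left(a \right)} = -70 - 16 = -86$)
$\frac{43962}{H{\left(108 \right)}} = \frac{43962}{-86} = 43962 \left(- \frac{1}{86}\right) = - \frac{21981}{43}$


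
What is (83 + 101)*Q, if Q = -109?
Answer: -20056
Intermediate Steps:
(83 + 101)*Q = (83 + 101)*(-109) = 184*(-109) = -20056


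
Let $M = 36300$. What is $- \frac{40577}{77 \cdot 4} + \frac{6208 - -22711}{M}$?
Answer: $- \frac{756218}{5775} \approx -130.95$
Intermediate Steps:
$- \frac{40577}{77 \cdot 4} + \frac{6208 - -22711}{M} = - \frac{40577}{77 \cdot 4} + \frac{6208 - -22711}{36300} = - \frac{40577}{308} + \left(6208 + 22711\right) \frac{1}{36300} = \left(-40577\right) \frac{1}{308} + 28919 \cdot \frac{1}{36300} = - \frac{40577}{308} + \frac{239}{300} = - \frac{756218}{5775}$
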